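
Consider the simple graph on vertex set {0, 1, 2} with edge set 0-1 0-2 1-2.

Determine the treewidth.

A width-2 tree decomposition is:
Bags: B1 = {0, 1, 2}
Tree: (single bag)
With just one bag of size 3, the width is 3 − 1 = 2, so tw(G) ≤ 2. For the lower bound, the 3 vertices {0, 1, 2} are pairwise adjacent, and any tree decomposition puts a clique entirely inside one bag — forcing width ≥ 2. Combining the bounds, tw(G) = 2.

2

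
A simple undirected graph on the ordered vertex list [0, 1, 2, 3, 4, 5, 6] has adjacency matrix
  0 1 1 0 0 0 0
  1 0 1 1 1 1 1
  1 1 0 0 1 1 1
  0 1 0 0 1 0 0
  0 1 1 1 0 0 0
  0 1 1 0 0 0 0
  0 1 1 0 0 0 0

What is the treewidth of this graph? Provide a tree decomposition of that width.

Every bag has size at most 3, so the width is 3 − 1 = 2 and tw(G) ≤ 2. Conversely, {0, 1, 2} is a clique of size 3, and the vertices of any clique must share a bag in every tree decomposition; so some bag has ≥ 3 vertices and tw(G) ≥ 2. Therefore the treewidth is 2.

Treewidth 2.
One optimal decomposition is:
Bags: B1 = {1, 2, 6}  B2 = {1, 2, 5}  B3 = {1, 2, 4}  B4 = {0, 1, 2}  B5 = {1, 3, 4}
Tree: B1–B2, B1–B3, B2–B4, B3–B5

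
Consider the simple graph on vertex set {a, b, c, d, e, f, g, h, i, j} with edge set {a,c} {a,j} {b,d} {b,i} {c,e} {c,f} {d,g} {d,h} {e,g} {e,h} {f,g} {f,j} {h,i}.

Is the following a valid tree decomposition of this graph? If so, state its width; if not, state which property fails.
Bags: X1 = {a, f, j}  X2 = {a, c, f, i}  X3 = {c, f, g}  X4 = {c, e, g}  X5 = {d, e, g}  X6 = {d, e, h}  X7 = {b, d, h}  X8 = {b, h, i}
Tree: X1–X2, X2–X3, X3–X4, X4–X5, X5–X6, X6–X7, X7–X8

A tree decomposition must satisfy three properties: every vertex lies in some bag; for every edge, both endpoints lie together in some bag; and for every vertex, the bags containing it form a connected subtree. Here bags containing vertex i are not connected in the tree, so the decomposition is invalid.

No — bags containing vertex i are not connected in the tree.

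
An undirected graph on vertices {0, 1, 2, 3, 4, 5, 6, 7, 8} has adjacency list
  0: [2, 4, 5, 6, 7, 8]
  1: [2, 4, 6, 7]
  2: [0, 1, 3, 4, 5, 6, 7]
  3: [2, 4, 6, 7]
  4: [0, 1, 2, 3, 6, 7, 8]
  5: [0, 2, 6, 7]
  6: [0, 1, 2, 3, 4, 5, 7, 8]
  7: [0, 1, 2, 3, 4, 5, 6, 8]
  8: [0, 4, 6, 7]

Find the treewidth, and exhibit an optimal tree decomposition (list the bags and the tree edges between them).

Treewidth 4.
Bags: B1 = {2, 3, 4, 6, 7}  B2 = {0, 2, 4, 6, 7}  B3 = {0, 2, 5, 6, 7}  B4 = {0, 4, 6, 7, 8}  B5 = {1, 2, 4, 6, 7}
Tree: B1–B2, B2–B3, B2–B4, B2–B5

Each bag holds 5 vertices, so the decomposition has width 4, which upper-bounds the treewidth. For the lower bound, the 5 vertices {0, 4, 6, 7, 8} are pairwise adjacent, and any tree decomposition puts a clique entirely inside one bag — forcing width ≥ 4. The upper and lower bounds meet at 4, so that is the treewidth.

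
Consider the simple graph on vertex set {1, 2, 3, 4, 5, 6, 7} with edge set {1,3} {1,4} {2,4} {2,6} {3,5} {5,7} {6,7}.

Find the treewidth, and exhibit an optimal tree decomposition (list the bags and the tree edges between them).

Treewidth 2.
Bags: B1 = {1, 3, 5}  B2 = {1, 4, 5}  B3 = {2, 4, 5}  B4 = {2, 5, 6}  B5 = {5, 6, 7}
Tree: B1–B2, B2–B3, B3–B4, B4–B5

Every bag has size at most 3, so the width is 3 − 1 = 2 and tw(G) ≤ 2. Since 5–3–1–4–2–6–7–5 is a cycle in G, G is not acyclic. Forests are exactly the graphs of treewidth ≤ 1, so tw(G) ≥ 2. Hence tw(G) = 2 exactly.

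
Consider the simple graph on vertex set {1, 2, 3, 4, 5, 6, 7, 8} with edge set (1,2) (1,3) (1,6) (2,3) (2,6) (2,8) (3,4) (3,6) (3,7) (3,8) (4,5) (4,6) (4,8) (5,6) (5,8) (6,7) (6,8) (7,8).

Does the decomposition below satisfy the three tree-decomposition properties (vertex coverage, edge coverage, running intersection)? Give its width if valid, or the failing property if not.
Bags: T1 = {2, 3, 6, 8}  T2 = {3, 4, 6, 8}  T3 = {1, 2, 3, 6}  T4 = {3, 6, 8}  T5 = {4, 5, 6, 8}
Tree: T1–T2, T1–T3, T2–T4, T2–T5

No — vertex 7 appears in no bag.

A tree decomposition must satisfy three properties: every vertex lies in some bag; for every edge, both endpoints lie together in some bag; and for every vertex, the bags containing it form a connected subtree. Here vertex 7 appears in no bag, so the decomposition is invalid.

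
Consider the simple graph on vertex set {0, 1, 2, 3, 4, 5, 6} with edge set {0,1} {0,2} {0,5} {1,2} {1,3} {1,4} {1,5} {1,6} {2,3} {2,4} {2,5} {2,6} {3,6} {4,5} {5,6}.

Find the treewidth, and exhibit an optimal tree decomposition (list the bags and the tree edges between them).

Each bag holds 4 vertices, so the decomposition has width 3, which upper-bounds the treewidth. On the other hand G contains the 4-clique {1, 2, 3, 6}. A clique must lie in a single bag of any decomposition, so no decomposition can have width below 3. Combining the bounds, tw(G) = 3.

Treewidth 3.
One such decomposition:
Bags: B1 = {1, 2, 4, 5}  B2 = {1, 2, 5, 6}  B3 = {1, 2, 3, 6}  B4 = {0, 1, 2, 5}
Tree: B1–B2, B2–B3, B2–B4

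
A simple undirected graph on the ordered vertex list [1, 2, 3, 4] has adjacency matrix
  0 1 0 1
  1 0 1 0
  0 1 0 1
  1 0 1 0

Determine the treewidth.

A width-2 tree decomposition is:
Bags: B1 = {1, 3, 4}  B2 = {1, 2, 3}
Tree: B1–B2
The largest bag has 3 vertices, giving width 2; this decomposition certifies tw(G) ≤ 2. The edges 1–4–3–2–1 form a cycle, so G is not a tree and its treewidth is at least 2. The upper and lower bounds meet at 2, so that is the treewidth.

2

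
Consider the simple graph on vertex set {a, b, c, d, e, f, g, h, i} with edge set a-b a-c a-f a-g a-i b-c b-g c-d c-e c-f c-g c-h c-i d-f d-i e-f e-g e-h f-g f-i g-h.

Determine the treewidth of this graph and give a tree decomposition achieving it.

Every bag has size at most 4, so the width is 4 − 1 = 3 and tw(G) ≤ 3. Conversely, {c, e, g, h} is a clique of size 4, and the vertices of any clique must share a bag in every tree decomposition; so some bag has ≥ 4 vertices and tw(G) ≥ 3. The upper and lower bounds meet at 3, so that is the treewidth.

Treewidth 3.
One optimal decomposition is:
Bags: B1 = {a, c, f, g}  B2 = {a, c, f, i}  B3 = {c, e, f, g}  B4 = {a, b, c, g}  B5 = {c, e, g, h}  B6 = {c, d, f, i}
Tree: B1–B2, B1–B3, B1–B4, B3–B5, B2–B6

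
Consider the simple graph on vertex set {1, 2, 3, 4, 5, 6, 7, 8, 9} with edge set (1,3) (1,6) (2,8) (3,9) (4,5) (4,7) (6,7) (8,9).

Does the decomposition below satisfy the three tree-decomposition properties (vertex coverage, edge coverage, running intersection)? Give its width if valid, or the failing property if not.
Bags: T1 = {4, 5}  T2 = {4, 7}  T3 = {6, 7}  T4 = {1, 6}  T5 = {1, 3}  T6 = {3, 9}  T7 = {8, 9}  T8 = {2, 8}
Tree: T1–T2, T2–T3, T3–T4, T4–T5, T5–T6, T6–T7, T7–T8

Every vertex of G appears in some bag (union = {1, 2, 3, 4, 5, 6, 7, 8, 9}); every edge is covered by a bag; and for each vertex v the set of bags containing v is connected in the bag tree. The decomposition is therefore valid. The largest bag has 2 vertices, so the width is 1.

Yes; width 1.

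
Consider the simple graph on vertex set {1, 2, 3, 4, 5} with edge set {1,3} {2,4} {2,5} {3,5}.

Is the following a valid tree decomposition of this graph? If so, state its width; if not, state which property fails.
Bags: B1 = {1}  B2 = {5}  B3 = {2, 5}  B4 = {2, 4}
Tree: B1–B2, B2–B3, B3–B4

A tree decomposition must satisfy three properties: every vertex lies in some bag; for every edge, both endpoints lie together in some bag; and for every vertex, the bags containing it form a connected subtree. Here vertex 3 appears in no bag, so the decomposition is invalid.

No — vertex 3 appears in no bag.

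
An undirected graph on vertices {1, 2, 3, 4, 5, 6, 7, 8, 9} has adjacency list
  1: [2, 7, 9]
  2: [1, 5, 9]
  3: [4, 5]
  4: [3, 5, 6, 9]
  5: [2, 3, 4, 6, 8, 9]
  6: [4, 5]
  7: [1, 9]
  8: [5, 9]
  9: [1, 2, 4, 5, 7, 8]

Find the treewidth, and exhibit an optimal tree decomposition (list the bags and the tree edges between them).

Treewidth 2.
Bags: B1 = {5, 8, 9}  B2 = {2, 5, 9}  B3 = {4, 5, 9}  B4 = {1, 2, 9}  B5 = {4, 5, 6}  B6 = {1, 7, 9}  B7 = {3, 4, 5}
Tree: B1–B2, B2–B3, B2–B4, B3–B5, B4–B6, B5–B7

Each bag holds 3 vertices, so the decomposition has width 2, which upper-bounds the treewidth. Conversely, {1, 2, 9} is a clique of size 3, and the vertices of any clique must share a bag in every tree decomposition; so some bag has ≥ 3 vertices and tw(G) ≥ 2. The upper and lower bounds meet at 2, so that is the treewidth.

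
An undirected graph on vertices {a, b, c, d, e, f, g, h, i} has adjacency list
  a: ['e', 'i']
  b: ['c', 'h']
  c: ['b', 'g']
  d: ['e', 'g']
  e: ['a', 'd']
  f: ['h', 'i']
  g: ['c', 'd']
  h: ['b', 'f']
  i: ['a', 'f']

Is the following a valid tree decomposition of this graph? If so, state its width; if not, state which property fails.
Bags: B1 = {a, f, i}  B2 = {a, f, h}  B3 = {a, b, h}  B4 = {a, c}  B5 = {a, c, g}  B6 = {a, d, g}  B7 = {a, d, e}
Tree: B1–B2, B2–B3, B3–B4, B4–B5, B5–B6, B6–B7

A tree decomposition must satisfy three properties: every vertex lies in some bag; for every edge, both endpoints lie together in some bag; and for every vertex, the bags containing it form a connected subtree. Here edge (b,c) lies in no bag, so the decomposition is invalid.

No — edge (b,c) lies in no bag.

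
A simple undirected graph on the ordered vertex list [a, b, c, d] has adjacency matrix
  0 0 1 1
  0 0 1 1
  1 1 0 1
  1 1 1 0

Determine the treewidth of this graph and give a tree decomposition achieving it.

The largest bag has 3 vertices, giving width 2; this decomposition certifies tw(G) ≤ 2. On the other hand G contains the 3-clique {a, c, d}. A clique must lie in a single bag of any decomposition, so no decomposition can have width below 2. The upper and lower bounds meet at 2, so that is the treewidth.

Treewidth 2.
One such decomposition:
Bags: B1 = {a, c, d}  B2 = {b, c, d}
Tree: B1–B2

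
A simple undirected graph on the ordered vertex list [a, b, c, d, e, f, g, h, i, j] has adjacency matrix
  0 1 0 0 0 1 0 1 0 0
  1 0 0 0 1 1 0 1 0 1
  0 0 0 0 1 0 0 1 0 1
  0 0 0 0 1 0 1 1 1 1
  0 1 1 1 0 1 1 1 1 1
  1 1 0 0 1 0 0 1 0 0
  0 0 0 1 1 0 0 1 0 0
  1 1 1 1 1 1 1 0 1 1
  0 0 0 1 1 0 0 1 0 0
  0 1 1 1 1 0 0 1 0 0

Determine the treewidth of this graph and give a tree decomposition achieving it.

Treewidth 3.
One optimal decomposition is:
Bags: B1 = {d, e, g, h}  B2 = {d, e, h, j}  B3 = {d, e, h, i}  B4 = {c, e, h, j}  B5 = {b, e, h, j}  B6 = {b, e, f, h}  B7 = {a, b, f, h}
Tree: B1–B2, B1–B3, B2–B4, B2–B5, B5–B6, B6–B7

The largest bag has 4 vertices, giving width 3; this decomposition certifies tw(G) ≤ 3. Conversely, {d, e, g, h} is a clique of size 4, and the vertices of any clique must share a bag in every tree decomposition; so some bag has ≥ 4 vertices and tw(G) ≥ 3. Hence tw(G) = 3 exactly.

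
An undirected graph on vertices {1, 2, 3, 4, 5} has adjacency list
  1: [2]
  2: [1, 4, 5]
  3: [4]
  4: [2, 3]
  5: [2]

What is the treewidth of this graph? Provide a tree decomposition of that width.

The largest bag has 2 vertices, giving width 1; this decomposition certifies tw(G) ≤ 1. Any graph with an edge has treewidth ≥ 1, and G has the edge 3–4. Therefore the treewidth is 1.

Treewidth 1.
Bags: B1 = {3, 4}  B2 = {2, 4}  B3 = {1, 2}  B4 = {2, 5}
Tree: B1–B2, B2–B3, B3–B4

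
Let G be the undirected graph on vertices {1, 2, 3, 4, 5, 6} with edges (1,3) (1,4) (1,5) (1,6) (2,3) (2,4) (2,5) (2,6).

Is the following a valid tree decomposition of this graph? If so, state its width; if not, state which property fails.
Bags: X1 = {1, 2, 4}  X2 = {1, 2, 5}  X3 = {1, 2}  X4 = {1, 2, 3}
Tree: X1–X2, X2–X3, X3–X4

No — vertex 6 appears in no bag.

A tree decomposition must satisfy three properties: every vertex lies in some bag; for every edge, both endpoints lie together in some bag; and for every vertex, the bags containing it form a connected subtree. Here vertex 6 appears in no bag, so the decomposition is invalid.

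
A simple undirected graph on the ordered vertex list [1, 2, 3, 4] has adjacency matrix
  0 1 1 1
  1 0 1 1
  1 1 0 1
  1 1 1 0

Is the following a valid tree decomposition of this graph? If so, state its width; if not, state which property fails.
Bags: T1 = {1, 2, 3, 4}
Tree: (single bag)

Checking the three conditions: (i) the bags cover all of {1, 2, 3, 4}; (ii) for each edge, some bag contains both endpoints; (iii) the bags containing any fixed vertex form a subtree. All hold, so the decomposition is valid with width 4 − 1 = 3.

Yes; width 3.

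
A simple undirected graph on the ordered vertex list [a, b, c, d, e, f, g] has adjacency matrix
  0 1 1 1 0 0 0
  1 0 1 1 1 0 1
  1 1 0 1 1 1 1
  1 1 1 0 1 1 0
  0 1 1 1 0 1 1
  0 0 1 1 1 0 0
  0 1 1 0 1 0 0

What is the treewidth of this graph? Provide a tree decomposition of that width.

Treewidth 3.
Bags: B1 = {c, d, e, f}  B2 = {b, c, d, e}  B3 = {a, b, c, d}  B4 = {b, c, e, g}
Tree: B1–B2, B2–B3, B2–B4

The largest bag has 4 vertices, giving width 3; this decomposition certifies tw(G) ≤ 3. For the lower bound, the 4 vertices {c, d, e, f} are pairwise adjacent, and any tree decomposition puts a clique entirely inside one bag — forcing width ≥ 3. Hence tw(G) = 3 exactly.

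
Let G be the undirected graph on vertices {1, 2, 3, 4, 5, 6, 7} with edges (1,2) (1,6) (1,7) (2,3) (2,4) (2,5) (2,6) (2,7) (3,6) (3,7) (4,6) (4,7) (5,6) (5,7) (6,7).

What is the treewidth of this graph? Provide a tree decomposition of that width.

Every bag has size at most 4, so the width is 4 − 1 = 3 and tw(G) ≤ 3. On the other hand G contains the 4-clique {1, 2, 6, 7}. A clique must lie in a single bag of any decomposition, so no decomposition can have width below 3. The upper and lower bounds meet at 3, so that is the treewidth.

Treewidth 3.
One optimal decomposition is:
Bags: B1 = {2, 5, 6, 7}  B2 = {1, 2, 6, 7}  B3 = {2, 3, 6, 7}  B4 = {2, 4, 6, 7}
Tree: B1–B2, B1–B3, B3–B4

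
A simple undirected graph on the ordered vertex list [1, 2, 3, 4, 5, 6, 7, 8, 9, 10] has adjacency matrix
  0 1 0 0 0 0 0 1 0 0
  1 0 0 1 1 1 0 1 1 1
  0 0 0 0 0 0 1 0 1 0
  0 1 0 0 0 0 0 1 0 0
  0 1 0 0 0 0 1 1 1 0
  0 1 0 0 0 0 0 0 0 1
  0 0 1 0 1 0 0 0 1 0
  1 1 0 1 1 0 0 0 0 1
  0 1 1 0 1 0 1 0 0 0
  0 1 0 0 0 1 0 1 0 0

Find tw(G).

A width-2 tree decomposition is:
Bags: B1 = {2, 5, 8}  B2 = {2, 8, 10}  B3 = {1, 2, 8}  B4 = {2, 5, 9}  B5 = {2, 4, 8}  B6 = {5, 7, 9}  B7 = {3, 7, 9}  B8 = {2, 6, 10}
Tree: B1–B2, B2–B3, B1–B4, B2–B5, B4–B6, B6–B7, B2–B8
The largest bag has 3 vertices, giving width 2; this decomposition certifies tw(G) ≤ 2. Conversely, {1, 2, 8} is a clique of size 3, and the vertices of any clique must share a bag in every tree decomposition; so some bag has ≥ 3 vertices and tw(G) ≥ 2. Therefore the treewidth is 2.

2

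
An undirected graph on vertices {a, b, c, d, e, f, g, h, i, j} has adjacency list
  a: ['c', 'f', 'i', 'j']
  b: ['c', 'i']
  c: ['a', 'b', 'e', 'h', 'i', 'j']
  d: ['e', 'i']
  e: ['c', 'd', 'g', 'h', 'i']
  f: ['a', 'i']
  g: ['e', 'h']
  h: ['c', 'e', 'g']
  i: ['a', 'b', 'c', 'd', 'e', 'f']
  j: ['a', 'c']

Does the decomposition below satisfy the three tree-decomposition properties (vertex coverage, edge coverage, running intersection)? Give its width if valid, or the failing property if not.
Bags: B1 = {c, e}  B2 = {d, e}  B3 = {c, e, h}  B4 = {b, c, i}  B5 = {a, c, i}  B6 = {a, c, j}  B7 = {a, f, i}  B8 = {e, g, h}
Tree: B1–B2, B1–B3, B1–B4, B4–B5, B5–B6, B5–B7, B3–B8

No — edge (i,e) lies in no bag.

A tree decomposition must satisfy three properties: every vertex lies in some bag; for every edge, both endpoints lie together in some bag; and for every vertex, the bags containing it form a connected subtree. Here edge (i,e) lies in no bag, so the decomposition is invalid.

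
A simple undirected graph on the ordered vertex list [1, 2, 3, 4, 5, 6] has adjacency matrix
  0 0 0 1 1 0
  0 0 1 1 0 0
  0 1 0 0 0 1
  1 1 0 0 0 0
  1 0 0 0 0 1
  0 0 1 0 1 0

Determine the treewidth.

A width-2 tree decomposition is:
Bags: B1 = {1, 5, 6}  B2 = {1, 3, 6}  B3 = {1, 2, 3}  B4 = {1, 2, 4}
Tree: B1–B2, B2–B3, B3–B4
The largest bag has 3 vertices, giving width 2; this decomposition certifies tw(G) ≤ 2. For the lower bound, G contains the cycle 1–5–6–3–2–4–1, so G is not a forest; only forests have treewidth ≤ 1, hence tw(G) ≥ 2. The upper and lower bounds meet at 2, so that is the treewidth.

2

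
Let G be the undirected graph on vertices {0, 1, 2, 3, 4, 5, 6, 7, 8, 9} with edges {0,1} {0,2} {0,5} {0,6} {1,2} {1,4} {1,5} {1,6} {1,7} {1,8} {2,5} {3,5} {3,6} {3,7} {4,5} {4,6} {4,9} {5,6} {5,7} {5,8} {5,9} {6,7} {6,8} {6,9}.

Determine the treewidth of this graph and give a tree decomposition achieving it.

Treewidth 3.
One such decomposition:
Bags: B1 = {0, 1, 5, 6}  B2 = {1, 5, 6, 8}  B3 = {1, 4, 5, 6}  B4 = {1, 5, 6, 7}  B5 = {4, 5, 6, 9}  B6 = {0, 1, 2, 5}  B7 = {3, 5, 6, 7}
Tree: B1–B2, B2–B3, B2–B4, B3–B5, B1–B6, B4–B7

The largest bag has 4 vertices, giving width 3; this decomposition certifies tw(G) ≤ 3. On the other hand G contains the 4-clique {0, 1, 2, 5}. A clique must lie in a single bag of any decomposition, so no decomposition can have width below 3. Therefore the treewidth is 3.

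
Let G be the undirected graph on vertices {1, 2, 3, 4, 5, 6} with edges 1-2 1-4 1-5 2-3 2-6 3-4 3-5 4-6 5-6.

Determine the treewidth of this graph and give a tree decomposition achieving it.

Each bag holds 4 vertices, so the decomposition has width 3, which upper-bounds the treewidth. For the lower bound: the 4 vertex sets {1,4}, {2,6}, {5}, {3} are disjoint, each induces a connected subgraph, and every pair is joined by at least one edge of G. Contracting each set to a single vertex therefore yields K_{4} as a minor, and since treewidth is minor-monotone, tw(G) ≥ tw(K_{4}) = 3. Hence tw(G) = 3 exactly.

Treewidth 3.
One optimal decomposition is:
Bags: B1 = {1, 2, 4, 5}  B2 = {2, 4, 5, 6}  B3 = {2, 3, 4, 5}
Tree: B1–B2, B2–B3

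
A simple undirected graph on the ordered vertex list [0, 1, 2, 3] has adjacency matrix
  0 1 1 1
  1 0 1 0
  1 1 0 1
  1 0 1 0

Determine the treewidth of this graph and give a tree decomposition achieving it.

Treewidth 2.
One optimal decomposition is:
Bags: B1 = {0, 1, 2}  B2 = {0, 2, 3}
Tree: B1–B2

Each bag holds 3 vertices, so the decomposition has width 2, which upper-bounds the treewidth. For the lower bound, the 3 vertices {0, 1, 2} are pairwise adjacent, and any tree decomposition puts a clique entirely inside one bag — forcing width ≥ 2. Combining the bounds, tw(G) = 2.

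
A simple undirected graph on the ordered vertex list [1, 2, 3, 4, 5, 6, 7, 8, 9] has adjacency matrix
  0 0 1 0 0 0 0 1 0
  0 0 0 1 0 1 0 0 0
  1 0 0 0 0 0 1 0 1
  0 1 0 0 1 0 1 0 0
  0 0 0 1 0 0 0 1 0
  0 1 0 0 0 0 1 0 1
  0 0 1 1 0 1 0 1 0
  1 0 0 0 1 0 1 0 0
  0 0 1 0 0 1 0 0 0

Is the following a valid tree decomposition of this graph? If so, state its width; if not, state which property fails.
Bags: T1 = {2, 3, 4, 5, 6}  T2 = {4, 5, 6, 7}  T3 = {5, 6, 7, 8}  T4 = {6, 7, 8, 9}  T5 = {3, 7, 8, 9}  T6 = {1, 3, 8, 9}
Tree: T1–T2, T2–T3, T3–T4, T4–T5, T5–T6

A tree decomposition must satisfy three properties: every vertex lies in some bag; for every edge, both endpoints lie together in some bag; and for every vertex, the bags containing it form a connected subtree. Here bags containing vertex 3 are not connected in the tree, so the decomposition is invalid.

No — bags containing vertex 3 are not connected in the tree.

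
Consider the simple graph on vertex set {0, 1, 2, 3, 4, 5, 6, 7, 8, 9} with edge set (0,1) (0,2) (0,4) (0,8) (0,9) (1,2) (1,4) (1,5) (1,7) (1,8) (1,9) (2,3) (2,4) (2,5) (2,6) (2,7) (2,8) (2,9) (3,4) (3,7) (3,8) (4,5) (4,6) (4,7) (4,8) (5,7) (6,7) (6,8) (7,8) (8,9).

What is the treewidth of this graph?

4

A width-4 tree decomposition is:
Bags: B1 = {1, 2, 4, 5, 7}  B2 = {1, 2, 4, 7, 8}  B3 = {2, 4, 6, 7, 8}  B4 = {2, 3, 4, 7, 8}  B5 = {0, 1, 2, 4, 8}  B6 = {0, 1, 2, 8, 9}
Tree: B1–B2, B2–B3, B2–B4, B2–B5, B5–B6
Each bag holds 5 vertices, so the decomposition has width 4, which upper-bounds the treewidth. Conversely, {0, 1, 2, 8, 9} is a clique of size 5, and the vertices of any clique must share a bag in every tree decomposition; so some bag has ≥ 5 vertices and tw(G) ≥ 4. Hence tw(G) = 4 exactly.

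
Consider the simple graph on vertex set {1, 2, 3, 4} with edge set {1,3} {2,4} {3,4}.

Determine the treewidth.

1

A width-1 tree decomposition is:
Bags: B1 = {1, 3}  B2 = {3, 4}  B3 = {2, 4}
Tree: B1–B2, B2–B3
Every bag has size at most 2, so the width is 2 − 1 = 1 and tw(G) ≤ 1. Since G has at least one edge (e.g. 3–1), it is not an edgeless graph, so tw(G) ≥ 1. Hence tw(G) = 1 exactly.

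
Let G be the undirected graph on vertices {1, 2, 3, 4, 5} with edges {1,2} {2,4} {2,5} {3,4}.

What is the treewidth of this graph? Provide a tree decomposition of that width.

Each bag holds 2 vertices, so the decomposition has width 1, which upper-bounds the treewidth. G has an edge, so its treewidth is at least 1. Therefore the treewidth is 1.

Treewidth 1.
Bags: B1 = {2, 4}  B2 = {3, 4}  B3 = {2, 5}  B4 = {1, 2}
Tree: B1–B2, B1–B3, B1–B4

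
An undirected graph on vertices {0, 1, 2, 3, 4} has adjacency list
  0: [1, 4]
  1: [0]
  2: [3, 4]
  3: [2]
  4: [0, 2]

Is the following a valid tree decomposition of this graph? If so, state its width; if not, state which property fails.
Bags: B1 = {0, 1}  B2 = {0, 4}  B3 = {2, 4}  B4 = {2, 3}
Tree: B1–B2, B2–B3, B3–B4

Checking the three conditions: (i) the bags cover all of {0, 1, 2, 3, 4}; (ii) for each edge, some bag contains both endpoints; (iii) the bags containing any fixed vertex form a subtree. All hold, so the decomposition is valid with width 2 − 1 = 1.

Yes; width 1.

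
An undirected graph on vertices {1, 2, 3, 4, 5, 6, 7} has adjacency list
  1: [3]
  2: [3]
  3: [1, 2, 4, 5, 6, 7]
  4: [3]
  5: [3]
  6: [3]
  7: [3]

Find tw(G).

A width-1 tree decomposition is:
Bags: B1 = {3, 5}  B2 = {1, 3}  B3 = {3, 7}  B4 = {3, 6}  B5 = {2, 3}  B6 = {3, 4}
Tree: B1–B2, B1–B3, B1–B4, B3–B5, B4–B6
Each bag holds 2 vertices, so the decomposition has width 1, which upper-bounds the treewidth. G has an edge, so its treewidth is at least 1. The upper and lower bounds meet at 1, so that is the treewidth.

1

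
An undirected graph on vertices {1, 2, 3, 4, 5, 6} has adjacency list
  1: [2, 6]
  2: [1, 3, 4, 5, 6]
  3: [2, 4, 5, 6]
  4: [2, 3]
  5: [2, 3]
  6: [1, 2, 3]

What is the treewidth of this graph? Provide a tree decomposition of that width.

Treewidth 2.
One optimal decomposition is:
Bags: B1 = {2, 3, 4}  B2 = {2, 3, 6}  B3 = {2, 3, 5}  B4 = {1, 2, 6}
Tree: B1–B2, B2–B3, B2–B4

Every bag has size at most 3, so the width is 3 − 1 = 2 and tw(G) ≤ 2. Conversely, {1, 2, 6} is a clique of size 3, and the vertices of any clique must share a bag in every tree decomposition; so some bag has ≥ 3 vertices and tw(G) ≥ 2. The upper and lower bounds meet at 2, so that is the treewidth.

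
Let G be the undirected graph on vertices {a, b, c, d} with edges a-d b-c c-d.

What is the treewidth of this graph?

A width-1 tree decomposition is:
Bags: B1 = {b, c}  B2 = {c, d}  B3 = {a, d}
Tree: B1–B2, B2–B3
The largest bag has 2 vertices, giving width 1; this decomposition certifies tw(G) ≤ 1. Any graph with an edge has treewidth ≥ 1, and G has the edge b–c. The upper and lower bounds meet at 1, so that is the treewidth.

1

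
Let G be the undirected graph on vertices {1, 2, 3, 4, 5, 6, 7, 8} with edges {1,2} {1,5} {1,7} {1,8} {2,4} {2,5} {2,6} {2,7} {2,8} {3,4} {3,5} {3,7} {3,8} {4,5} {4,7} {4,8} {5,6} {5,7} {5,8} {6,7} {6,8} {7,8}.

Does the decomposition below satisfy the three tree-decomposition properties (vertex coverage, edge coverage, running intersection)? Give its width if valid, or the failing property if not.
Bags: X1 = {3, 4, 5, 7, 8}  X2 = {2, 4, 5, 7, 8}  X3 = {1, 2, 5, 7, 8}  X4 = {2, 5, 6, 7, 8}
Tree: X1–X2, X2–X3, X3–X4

Checking the three conditions: (i) the bags cover all of {1, 2, 3, 4, 5, 6, 7, 8}; (ii) for each edge, some bag contains both endpoints; (iii) the bags containing any fixed vertex form a subtree. All hold, so the decomposition is valid with width 5 − 1 = 4.

Yes; width 4.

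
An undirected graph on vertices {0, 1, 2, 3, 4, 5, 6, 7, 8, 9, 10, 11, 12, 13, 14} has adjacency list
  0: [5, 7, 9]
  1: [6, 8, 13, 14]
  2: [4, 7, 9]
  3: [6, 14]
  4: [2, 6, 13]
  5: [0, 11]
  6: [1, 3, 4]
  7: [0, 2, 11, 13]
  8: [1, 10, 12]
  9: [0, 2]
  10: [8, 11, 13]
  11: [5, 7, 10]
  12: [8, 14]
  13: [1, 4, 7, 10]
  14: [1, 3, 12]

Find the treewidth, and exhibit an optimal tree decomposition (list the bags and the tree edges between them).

Treewidth 3.
Bags: B1 = {0, 2, 5, 9}  B2 = {0, 2, 5, 7}  B3 = {2, 5, 7, 11}  B4 = {2, 4, 7, 11}  B5 = {4, 7, 11, 13}  B6 = {4, 10, 11, 13}  B7 = {4, 6, 10, 13}  B8 = {1, 6, 10, 13}  B9 = {1, 6, 8, 10}  B10 = {1, 3, 6, 8}  B11 = {1, 3, 8, 14}  B12 = {3, 8, 12, 14}
Tree: B1–B2, B2–B3, B3–B4, B4–B5, B5–B6, B6–B7, B7–B8, B8–B9, B9–B10, B10–B11, B11–B12

Every bag has size at most 4, so the width is 4 − 1 = 3 and tw(G) ≤ 3. For the lower bound: the 4 vertex sets {0,5,9}, {2}, {7}, {4,10,11,13} are disjoint, each induces a connected subgraph, and every pair is joined by at least one edge of G. Contracting each set to a single vertex therefore yields K_{4} as a minor, and since treewidth is minor-monotone, tw(G) ≥ tw(K_{4}) = 3. Hence tw(G) = 3 exactly.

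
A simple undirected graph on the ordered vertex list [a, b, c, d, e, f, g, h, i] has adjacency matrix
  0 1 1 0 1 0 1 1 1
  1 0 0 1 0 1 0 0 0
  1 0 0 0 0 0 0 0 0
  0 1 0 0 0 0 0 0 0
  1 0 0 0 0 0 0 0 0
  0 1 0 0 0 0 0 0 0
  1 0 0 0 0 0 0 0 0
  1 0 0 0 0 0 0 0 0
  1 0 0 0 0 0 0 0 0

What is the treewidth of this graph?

1

A width-1 tree decomposition is:
Bags: B1 = {a, b}  B2 = {b, f}  B3 = {a, g}  B4 = {b, d}  B5 = {a, i}  B6 = {a, e}  B7 = {a, c}  B8 = {a, h}
Tree: B1–B2, B1–B3, B1–B4, B1–B5, B1–B6, B3–B7, B5–B8
Each bag holds 2 vertices, so the decomposition has width 1, which upper-bounds the treewidth. G has an edge, so its treewidth is at least 1. The upper and lower bounds meet at 1, so that is the treewidth.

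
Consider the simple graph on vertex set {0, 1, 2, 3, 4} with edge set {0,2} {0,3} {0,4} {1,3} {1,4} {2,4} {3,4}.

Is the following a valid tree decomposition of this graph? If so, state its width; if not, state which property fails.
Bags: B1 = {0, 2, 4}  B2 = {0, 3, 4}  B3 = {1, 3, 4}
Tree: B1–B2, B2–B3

Yes; width 2.

Vertex coverage: the bags together contain {0, 1, 2, 3, 4}, the full vertex set. Edge coverage: each edge of G has both endpoints in at least one bag. Running intersection: for every vertex, the bags containing it form a connected subtree. All three properties hold, so this is a valid tree decomposition of width max|bag| − 1 = 2, and hence tw(G) ≤ 2.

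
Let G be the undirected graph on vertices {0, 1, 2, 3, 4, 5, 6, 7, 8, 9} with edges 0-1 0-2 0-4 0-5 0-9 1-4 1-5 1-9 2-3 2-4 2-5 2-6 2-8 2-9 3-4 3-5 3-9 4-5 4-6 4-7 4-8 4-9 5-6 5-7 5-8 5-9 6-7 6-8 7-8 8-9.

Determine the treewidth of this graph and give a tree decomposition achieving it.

Treewidth 4.
One such decomposition:
Bags: B1 = {2, 4, 5, 6, 8}  B2 = {4, 5, 6, 7, 8}  B3 = {2, 4, 5, 8, 9}  B4 = {0, 2, 4, 5, 9}  B5 = {0, 1, 4, 5, 9}  B6 = {2, 3, 4, 5, 9}
Tree: B1–B2, B1–B3, B3–B4, B4–B5, B4–B6

Each bag holds 5 vertices, so the decomposition has width 4, which upper-bounds the treewidth. Conversely, {0, 1, 4, 5, 9} is a clique of size 5, and the vertices of any clique must share a bag in every tree decomposition; so some bag has ≥ 5 vertices and tw(G) ≥ 4. Hence tw(G) = 4 exactly.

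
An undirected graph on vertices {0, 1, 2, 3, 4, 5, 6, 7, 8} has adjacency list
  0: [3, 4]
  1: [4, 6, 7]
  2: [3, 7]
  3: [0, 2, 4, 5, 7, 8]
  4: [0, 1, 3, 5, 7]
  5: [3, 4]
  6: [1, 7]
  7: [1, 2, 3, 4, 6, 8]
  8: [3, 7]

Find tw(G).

2

A width-2 tree decomposition is:
Bags: B1 = {1, 4, 7}  B2 = {3, 4, 7}  B3 = {1, 6, 7}  B4 = {3, 7, 8}  B5 = {2, 3, 7}  B6 = {3, 4, 5}  B7 = {0, 3, 4}
Tree: B1–B2, B1–B3, B2–B4, B4–B5, B2–B6, B2–B7
Every bag has size at most 3, so the width is 3 − 1 = 2 and tw(G) ≤ 2. Conversely, {1, 4, 7} is a clique of size 3, and the vertices of any clique must share a bag in every tree decomposition; so some bag has ≥ 3 vertices and tw(G) ≥ 2. The upper and lower bounds meet at 2, so that is the treewidth.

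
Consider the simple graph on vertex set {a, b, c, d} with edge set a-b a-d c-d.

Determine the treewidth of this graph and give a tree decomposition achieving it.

Treewidth 1.
One optimal decomposition is:
Bags: B1 = {c, d}  B2 = {a, d}  B3 = {a, b}
Tree: B1–B2, B2–B3

The largest bag has 2 vertices, giving width 1; this decomposition certifies tw(G) ≤ 1. Since G has at least one edge (e.g. c–d), it is not an edgeless graph, so tw(G) ≥ 1. Hence tw(G) = 1 exactly.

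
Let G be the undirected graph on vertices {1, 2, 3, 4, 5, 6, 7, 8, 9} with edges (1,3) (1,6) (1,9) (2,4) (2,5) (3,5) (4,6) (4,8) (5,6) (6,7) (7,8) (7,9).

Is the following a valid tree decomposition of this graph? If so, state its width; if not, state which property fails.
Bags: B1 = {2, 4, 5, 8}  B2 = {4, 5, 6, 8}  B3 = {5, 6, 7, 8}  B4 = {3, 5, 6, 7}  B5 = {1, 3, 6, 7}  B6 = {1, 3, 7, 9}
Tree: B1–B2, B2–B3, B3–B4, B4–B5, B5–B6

Yes; width 3.

Every vertex of G appears in some bag (union = {1, 2, 3, 4, 5, 6, 7, 8, 9}); every edge is covered by a bag; and for each vertex v the set of bags containing v is connected in the bag tree. The decomposition is therefore valid. The largest bag has 4 vertices, so the width is 3.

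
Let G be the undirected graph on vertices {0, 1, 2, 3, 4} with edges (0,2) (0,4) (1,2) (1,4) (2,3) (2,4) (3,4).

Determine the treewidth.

A width-2 tree decomposition is:
Bags: B1 = {1, 2, 4}  B2 = {2, 3, 4}  B3 = {0, 2, 4}
Tree: B1–B2, B2–B3
The largest bag has 3 vertices, giving width 2; this decomposition certifies tw(G) ≤ 2. On the other hand G contains the 3-clique {0, 2, 4}. A clique must lie in a single bag of any decomposition, so no decomposition can have width below 2. Therefore the treewidth is 2.

2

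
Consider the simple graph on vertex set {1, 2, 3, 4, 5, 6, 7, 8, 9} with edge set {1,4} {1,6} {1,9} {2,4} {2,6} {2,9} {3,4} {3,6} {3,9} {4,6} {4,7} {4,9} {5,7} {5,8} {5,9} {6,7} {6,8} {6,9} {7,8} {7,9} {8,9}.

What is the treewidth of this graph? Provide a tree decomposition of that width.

The largest bag has 4 vertices, giving width 3; this decomposition certifies tw(G) ≤ 3. On the other hand G contains the 4-clique {5, 7, 8, 9}. A clique must lie in a single bag of any decomposition, so no decomposition can have width below 3. The upper and lower bounds meet at 3, so that is the treewidth.

Treewidth 3.
One optimal decomposition is:
Bags: B1 = {6, 7, 8, 9}  B2 = {4, 6, 7, 9}  B3 = {5, 7, 8, 9}  B4 = {1, 4, 6, 9}  B5 = {2, 4, 6, 9}  B6 = {3, 4, 6, 9}
Tree: B1–B2, B1–B3, B2–B4, B4–B5, B5–B6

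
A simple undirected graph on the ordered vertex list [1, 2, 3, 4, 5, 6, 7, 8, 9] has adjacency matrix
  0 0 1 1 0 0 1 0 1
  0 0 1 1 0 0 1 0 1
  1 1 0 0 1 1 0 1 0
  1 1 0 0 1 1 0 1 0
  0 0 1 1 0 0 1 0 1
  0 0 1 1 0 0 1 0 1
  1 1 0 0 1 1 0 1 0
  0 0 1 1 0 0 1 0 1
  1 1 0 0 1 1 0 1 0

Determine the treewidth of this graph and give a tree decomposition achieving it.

Treewidth 4.
Bags: B1 = {2, 3, 4, 7, 9}  B2 = {3, 4, 6, 7, 9}  B3 = {3, 4, 5, 7, 9}  B4 = {1, 3, 4, 7, 9}  B5 = {3, 4, 7, 8, 9}
Tree: B1–B2, B2–B3, B3–B4, B4–B5

Every bag has size at most 5, so the width is 5 − 1 = 4 and tw(G) ≤ 4. For the lower bound: the 5 vertex sets {2,4}, {3,6}, {5,9}, {7}, {1} are disjoint, each induces a connected subgraph, and every pair is joined by at least one edge of G. Contracting each set to a single vertex therefore yields K_{5} as a minor, and since treewidth is minor-monotone, tw(G) ≥ tw(K_{5}) = 4. Hence tw(G) = 4 exactly.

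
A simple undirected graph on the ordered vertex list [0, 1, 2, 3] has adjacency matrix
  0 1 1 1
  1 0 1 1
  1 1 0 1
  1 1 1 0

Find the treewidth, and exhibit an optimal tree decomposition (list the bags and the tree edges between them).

With just one bag of size 4, the width is 4 − 1 = 3, so tw(G) ≤ 3. Conversely, {0, 1, 2, 3} is a clique of size 4, and the vertices of any clique must share a bag in every tree decomposition; so some bag has ≥ 4 vertices and tw(G) ≥ 3. Combining the bounds, tw(G) = 3.

Treewidth 3.
Bags: B1 = {0, 1, 2, 3}
Tree: (single bag)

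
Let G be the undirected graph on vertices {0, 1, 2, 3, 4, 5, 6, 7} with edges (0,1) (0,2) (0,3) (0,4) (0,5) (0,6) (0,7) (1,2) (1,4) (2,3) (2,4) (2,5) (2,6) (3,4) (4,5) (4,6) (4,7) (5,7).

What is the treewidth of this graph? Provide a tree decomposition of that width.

The largest bag has 4 vertices, giving width 3; this decomposition certifies tw(G) ≤ 3. Conversely, {0, 1, 2, 4} is a clique of size 4, and the vertices of any clique must share a bag in every tree decomposition; so some bag has ≥ 4 vertices and tw(G) ≥ 3. Hence tw(G) = 3 exactly.

Treewidth 3.
Bags: B1 = {0, 2, 3, 4}  B2 = {0, 1, 2, 4}  B3 = {0, 2, 4, 6}  B4 = {0, 2, 4, 5}  B5 = {0, 4, 5, 7}
Tree: B1–B2, B2–B3, B1–B4, B4–B5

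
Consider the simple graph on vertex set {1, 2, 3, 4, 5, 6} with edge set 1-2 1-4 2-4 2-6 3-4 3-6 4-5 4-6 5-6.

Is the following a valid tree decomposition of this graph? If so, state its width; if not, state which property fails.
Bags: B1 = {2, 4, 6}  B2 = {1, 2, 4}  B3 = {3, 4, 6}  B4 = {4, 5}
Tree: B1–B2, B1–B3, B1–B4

A tree decomposition must satisfy three properties: every vertex lies in some bag; for every edge, both endpoints lie together in some bag; and for every vertex, the bags containing it form a connected subtree. Here edge (6,5) lies in no bag, so the decomposition is invalid.

No — edge (6,5) lies in no bag.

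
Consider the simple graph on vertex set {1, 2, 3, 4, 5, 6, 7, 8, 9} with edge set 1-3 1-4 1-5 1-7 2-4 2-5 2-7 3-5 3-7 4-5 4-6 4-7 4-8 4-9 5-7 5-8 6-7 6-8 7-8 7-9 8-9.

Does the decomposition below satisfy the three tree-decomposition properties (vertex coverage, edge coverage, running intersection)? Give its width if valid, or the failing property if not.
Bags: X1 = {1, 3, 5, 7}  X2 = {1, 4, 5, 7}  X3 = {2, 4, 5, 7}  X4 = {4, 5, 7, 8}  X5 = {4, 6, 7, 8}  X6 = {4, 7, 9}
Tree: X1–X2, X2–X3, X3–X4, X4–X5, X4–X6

A tree decomposition must satisfy three properties: every vertex lies in some bag; for every edge, both endpoints lie together in some bag; and for every vertex, the bags containing it form a connected subtree. Here edge (8,9) lies in no bag, so the decomposition is invalid.

No — edge (8,9) lies in no bag.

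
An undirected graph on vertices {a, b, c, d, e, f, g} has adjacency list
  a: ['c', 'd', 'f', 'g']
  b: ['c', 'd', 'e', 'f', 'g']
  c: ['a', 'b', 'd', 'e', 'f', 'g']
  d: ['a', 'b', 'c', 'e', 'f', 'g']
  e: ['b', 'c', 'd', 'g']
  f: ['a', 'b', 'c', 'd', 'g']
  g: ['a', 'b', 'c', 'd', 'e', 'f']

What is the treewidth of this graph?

A width-4 tree decomposition is:
Bags: B1 = {b, c, d, e, g}  B2 = {b, c, d, f, g}  B3 = {a, c, d, f, g}
Tree: B1–B2, B2–B3
Every bag has size at most 5, so the width is 5 − 1 = 4 and tw(G) ≤ 4. For the lower bound, the 5 vertices {b, c, d, e, g} are pairwise adjacent, and any tree decomposition puts a clique entirely inside one bag — forcing width ≥ 4. Hence tw(G) = 4 exactly.

4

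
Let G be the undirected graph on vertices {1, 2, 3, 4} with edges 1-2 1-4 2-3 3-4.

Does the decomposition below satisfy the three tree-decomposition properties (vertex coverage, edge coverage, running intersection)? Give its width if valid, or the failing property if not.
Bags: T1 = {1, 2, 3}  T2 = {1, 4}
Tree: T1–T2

A tree decomposition must satisfy three properties: every vertex lies in some bag; for every edge, both endpoints lie together in some bag; and for every vertex, the bags containing it form a connected subtree. Here edge (3,4) lies in no bag, so the decomposition is invalid.

No — edge (3,4) lies in no bag.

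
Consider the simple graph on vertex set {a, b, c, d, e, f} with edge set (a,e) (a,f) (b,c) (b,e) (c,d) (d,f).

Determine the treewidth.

2

A width-2 tree decomposition is:
Bags: B1 = {a, d, f}  B2 = {a, d, e}  B3 = {b, d, e}  B4 = {b, c, d}
Tree: B1–B2, B2–B3, B3–B4
The largest bag has 3 vertices, giving width 2; this decomposition certifies tw(G) ≤ 2. For the lower bound, G contains the cycle d–f–a–e–b–c–d, so G is not a forest; only forests have treewidth ≤ 1, hence tw(G) ≥ 2. The upper and lower bounds meet at 2, so that is the treewidth.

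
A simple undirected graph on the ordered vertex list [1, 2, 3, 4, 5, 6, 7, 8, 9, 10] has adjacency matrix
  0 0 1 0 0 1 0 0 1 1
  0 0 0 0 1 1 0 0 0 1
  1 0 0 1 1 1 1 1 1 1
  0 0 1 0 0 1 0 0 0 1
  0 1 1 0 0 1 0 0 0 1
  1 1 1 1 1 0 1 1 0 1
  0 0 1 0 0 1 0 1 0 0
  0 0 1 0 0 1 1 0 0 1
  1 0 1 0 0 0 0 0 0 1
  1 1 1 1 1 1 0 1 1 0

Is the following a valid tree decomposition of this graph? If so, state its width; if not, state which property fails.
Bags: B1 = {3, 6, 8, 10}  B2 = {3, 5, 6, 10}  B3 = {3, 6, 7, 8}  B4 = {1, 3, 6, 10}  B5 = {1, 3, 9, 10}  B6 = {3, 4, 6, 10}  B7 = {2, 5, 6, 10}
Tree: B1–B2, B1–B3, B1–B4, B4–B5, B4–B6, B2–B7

Vertex coverage: the bags together contain {1, 2, 3, 4, 5, 6, 7, 8, 9, 10}, the full vertex set. Edge coverage: each edge of G has both endpoints in at least one bag. Running intersection: for every vertex, the bags containing it form a connected subtree. All three properties hold, so this is a valid tree decomposition of width max|bag| − 1 = 3, and hence tw(G) ≤ 3.

Yes; width 3.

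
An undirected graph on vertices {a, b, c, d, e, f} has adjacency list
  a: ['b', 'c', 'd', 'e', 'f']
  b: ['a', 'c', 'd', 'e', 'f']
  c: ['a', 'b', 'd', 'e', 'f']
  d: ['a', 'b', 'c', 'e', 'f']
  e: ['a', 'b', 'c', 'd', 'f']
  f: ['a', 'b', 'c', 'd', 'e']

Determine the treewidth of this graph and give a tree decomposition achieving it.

Treewidth 5.
Bags: B1 = {a, b, c, d, e, f}
Tree: (single bag)

A single bag containing all 6 vertices is trivially a valid decomposition of width 5. Conversely, {a, b, c, d, e, f} is a clique of size 6, and the vertices of any clique must share a bag in every tree decomposition; so some bag has ≥ 6 vertices and tw(G) ≥ 5. Combining the bounds, tw(G) = 5.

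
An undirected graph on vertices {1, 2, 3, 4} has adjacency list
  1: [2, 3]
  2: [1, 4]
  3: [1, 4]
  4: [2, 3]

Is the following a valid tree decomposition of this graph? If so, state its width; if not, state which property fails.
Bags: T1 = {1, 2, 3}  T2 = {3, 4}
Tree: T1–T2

No — edge (2,4) lies in no bag.

A tree decomposition must satisfy three properties: every vertex lies in some bag; for every edge, both endpoints lie together in some bag; and for every vertex, the bags containing it form a connected subtree. Here edge (2,4) lies in no bag, so the decomposition is invalid.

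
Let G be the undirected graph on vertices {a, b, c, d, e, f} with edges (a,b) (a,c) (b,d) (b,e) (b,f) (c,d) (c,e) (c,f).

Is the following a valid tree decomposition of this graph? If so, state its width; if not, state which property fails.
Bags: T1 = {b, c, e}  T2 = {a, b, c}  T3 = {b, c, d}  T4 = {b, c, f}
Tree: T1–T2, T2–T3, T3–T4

Yes; width 2.

Checking the three conditions: (i) the bags cover all of {a, b, c, d, e, f}; (ii) for each edge, some bag contains both endpoints; (iii) the bags containing any fixed vertex form a subtree. All hold, so the decomposition is valid with width 3 − 1 = 2.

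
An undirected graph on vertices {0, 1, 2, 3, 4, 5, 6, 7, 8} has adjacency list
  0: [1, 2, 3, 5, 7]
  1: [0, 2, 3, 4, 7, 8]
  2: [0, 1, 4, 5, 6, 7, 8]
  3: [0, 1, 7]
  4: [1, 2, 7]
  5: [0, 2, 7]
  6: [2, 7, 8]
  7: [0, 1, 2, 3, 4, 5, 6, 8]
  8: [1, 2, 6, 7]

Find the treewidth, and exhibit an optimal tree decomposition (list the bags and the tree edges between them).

Every bag has size at most 4, so the width is 4 − 1 = 3 and tw(G) ≤ 3. For the lower bound, the 4 vertices {0, 1, 2, 7} are pairwise adjacent, and any tree decomposition puts a clique entirely inside one bag — forcing width ≥ 3. Combining the bounds, tw(G) = 3.

Treewidth 3.
One optimal decomposition is:
Bags: B1 = {1, 2, 4, 7}  B2 = {0, 1, 2, 7}  B3 = {0, 2, 5, 7}  B4 = {1, 2, 7, 8}  B5 = {0, 1, 3, 7}  B6 = {2, 6, 7, 8}
Tree: B1–B2, B2–B3, B2–B4, B2–B5, B4–B6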